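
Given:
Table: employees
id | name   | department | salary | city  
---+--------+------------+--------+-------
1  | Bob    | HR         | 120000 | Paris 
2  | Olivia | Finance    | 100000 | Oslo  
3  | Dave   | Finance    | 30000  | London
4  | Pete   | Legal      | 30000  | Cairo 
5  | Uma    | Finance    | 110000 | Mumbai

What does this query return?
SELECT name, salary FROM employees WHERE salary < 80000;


Filtering: salary < 80000
Matching: 2 rows

2 rows:
Dave, 30000
Pete, 30000


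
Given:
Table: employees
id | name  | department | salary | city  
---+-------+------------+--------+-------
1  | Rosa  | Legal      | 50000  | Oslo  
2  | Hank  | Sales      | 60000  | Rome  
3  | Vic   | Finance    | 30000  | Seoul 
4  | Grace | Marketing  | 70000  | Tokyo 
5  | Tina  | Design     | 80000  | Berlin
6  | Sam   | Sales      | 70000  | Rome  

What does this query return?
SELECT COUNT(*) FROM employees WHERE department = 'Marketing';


Counting rows where department = 'Marketing'
  Grace -> MATCH


1


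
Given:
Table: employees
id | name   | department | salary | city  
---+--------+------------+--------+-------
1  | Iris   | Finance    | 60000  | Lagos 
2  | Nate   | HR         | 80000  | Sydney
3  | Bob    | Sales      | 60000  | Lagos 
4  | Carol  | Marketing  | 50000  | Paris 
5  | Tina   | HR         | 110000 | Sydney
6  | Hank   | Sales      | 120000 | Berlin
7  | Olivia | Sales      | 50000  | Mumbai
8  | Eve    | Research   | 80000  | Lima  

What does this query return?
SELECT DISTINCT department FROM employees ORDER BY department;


All 'department' values (row order): Finance, HR, Sales, Marketing, HR, Sales, Sales, Research
Removing duplicates leaves 5 unique value(s).

5 values:
Finance
HR
Marketing
Research
Sales


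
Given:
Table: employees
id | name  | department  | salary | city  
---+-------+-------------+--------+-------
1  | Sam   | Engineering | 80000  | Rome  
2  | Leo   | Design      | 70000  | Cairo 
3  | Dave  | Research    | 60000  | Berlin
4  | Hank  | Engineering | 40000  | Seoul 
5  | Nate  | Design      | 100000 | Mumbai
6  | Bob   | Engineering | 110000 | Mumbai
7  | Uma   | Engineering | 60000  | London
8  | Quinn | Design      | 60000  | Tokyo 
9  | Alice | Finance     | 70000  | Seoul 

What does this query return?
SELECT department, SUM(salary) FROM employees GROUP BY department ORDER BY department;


Summing salary within each department:
  Design: 70000 + 100000 + 60000 = 230000
  Engineering: 80000 + 40000 + 110000 + 60000 = 290000
  Finance: 70000 = 70000
  Research: 60000 = 60000


4 groups:
Design, 230000
Engineering, 290000
Finance, 70000
Research, 60000


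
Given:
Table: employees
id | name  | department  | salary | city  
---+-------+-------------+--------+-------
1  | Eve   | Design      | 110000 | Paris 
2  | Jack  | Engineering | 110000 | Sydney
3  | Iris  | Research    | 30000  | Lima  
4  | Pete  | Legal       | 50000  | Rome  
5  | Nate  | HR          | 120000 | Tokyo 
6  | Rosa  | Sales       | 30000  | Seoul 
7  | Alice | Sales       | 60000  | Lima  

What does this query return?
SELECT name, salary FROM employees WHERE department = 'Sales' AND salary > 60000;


Filtering: department = 'Sales' AND salary > 60000
Matching: 0 rows

Empty result set (0 rows)


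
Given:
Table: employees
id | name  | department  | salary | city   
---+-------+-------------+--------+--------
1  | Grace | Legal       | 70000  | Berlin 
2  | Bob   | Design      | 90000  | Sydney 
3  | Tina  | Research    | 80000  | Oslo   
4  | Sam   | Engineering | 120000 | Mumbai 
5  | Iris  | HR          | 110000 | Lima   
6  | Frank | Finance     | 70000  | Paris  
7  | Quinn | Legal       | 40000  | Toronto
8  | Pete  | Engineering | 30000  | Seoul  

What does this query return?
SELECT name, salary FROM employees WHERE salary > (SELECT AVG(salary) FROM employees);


Subquery: AVG(salary) = 76250.0
Filtering: salary > 76250.0
  Bob (90000) -> MATCH
  Tina (80000) -> MATCH
  Sam (120000) -> MATCH
  Iris (110000) -> MATCH


4 rows:
Bob, 90000
Tina, 80000
Sam, 120000
Iris, 110000


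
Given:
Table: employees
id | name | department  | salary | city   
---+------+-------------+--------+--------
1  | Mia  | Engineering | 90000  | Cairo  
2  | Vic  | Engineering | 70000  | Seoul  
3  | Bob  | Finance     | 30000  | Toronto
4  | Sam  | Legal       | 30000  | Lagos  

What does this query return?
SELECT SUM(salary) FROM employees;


SUM(salary) = 90000 + 70000 + 30000 + 30000 = 220000

220000


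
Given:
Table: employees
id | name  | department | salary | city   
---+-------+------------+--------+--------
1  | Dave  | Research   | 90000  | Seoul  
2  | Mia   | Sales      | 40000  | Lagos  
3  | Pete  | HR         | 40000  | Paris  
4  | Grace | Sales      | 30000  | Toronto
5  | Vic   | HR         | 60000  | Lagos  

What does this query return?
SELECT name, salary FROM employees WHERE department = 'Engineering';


Filtering: department = 'Engineering'
Matching rows: 0

Empty result set (0 rows)


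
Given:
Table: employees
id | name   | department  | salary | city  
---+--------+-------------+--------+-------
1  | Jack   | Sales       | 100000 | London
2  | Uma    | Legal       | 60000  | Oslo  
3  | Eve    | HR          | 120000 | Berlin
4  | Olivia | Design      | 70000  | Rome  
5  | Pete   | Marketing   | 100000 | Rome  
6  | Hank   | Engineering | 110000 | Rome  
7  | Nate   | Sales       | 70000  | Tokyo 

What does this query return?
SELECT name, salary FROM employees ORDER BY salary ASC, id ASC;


Sorting by salary ASC, then id ASC for ties

7 rows:
Uma, 60000
Olivia, 70000
Nate, 70000
Jack, 100000
Pete, 100000
Hank, 110000
Eve, 120000


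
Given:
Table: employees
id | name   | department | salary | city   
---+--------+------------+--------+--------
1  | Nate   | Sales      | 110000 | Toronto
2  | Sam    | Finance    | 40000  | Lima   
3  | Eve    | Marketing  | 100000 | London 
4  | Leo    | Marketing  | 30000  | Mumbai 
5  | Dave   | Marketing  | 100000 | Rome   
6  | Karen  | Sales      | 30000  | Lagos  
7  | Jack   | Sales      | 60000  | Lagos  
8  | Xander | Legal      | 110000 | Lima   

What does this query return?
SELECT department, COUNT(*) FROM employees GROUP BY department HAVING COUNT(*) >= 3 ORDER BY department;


Groups with count >= 3:
  Marketing: 3 -> PASS
  Sales: 3 -> PASS
  Finance: 1 -> filtered out
  Legal: 1 -> filtered out


2 groups:
Marketing, 3
Sales, 3


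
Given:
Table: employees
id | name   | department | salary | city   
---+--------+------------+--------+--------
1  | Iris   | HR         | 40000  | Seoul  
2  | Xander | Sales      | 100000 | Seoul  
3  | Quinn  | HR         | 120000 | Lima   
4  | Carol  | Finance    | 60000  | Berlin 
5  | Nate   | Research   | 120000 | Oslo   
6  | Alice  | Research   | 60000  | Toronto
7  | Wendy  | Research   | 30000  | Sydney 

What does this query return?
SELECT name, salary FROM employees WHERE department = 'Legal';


Filtering: department = 'Legal'
Matching rows: 0

Empty result set (0 rows)


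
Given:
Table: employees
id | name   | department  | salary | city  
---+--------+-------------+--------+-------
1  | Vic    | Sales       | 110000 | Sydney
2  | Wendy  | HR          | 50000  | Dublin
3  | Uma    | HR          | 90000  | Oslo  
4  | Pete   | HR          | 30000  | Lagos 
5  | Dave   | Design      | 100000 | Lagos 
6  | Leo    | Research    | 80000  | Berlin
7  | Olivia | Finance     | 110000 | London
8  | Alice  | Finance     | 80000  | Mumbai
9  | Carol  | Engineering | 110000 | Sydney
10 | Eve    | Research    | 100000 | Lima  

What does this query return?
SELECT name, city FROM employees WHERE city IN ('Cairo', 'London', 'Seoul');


Filtering: city IN ('Cairo', 'London', 'Seoul')
Matching: 1 rows

1 rows:
Olivia, London


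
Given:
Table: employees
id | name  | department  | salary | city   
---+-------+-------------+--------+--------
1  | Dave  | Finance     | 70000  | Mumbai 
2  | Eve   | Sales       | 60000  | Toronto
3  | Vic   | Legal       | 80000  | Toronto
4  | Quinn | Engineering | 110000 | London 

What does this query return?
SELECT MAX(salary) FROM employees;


Salaries: 70000, 60000, 80000, 110000
MAX = 110000

110000


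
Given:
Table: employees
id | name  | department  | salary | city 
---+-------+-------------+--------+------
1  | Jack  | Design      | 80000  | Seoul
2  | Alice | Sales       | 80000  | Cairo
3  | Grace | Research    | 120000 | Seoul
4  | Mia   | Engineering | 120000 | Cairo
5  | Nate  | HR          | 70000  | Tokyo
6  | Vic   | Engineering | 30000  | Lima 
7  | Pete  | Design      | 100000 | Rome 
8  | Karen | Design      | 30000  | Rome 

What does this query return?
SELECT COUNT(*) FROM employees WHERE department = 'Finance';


Counting rows where department = 'Finance'


0


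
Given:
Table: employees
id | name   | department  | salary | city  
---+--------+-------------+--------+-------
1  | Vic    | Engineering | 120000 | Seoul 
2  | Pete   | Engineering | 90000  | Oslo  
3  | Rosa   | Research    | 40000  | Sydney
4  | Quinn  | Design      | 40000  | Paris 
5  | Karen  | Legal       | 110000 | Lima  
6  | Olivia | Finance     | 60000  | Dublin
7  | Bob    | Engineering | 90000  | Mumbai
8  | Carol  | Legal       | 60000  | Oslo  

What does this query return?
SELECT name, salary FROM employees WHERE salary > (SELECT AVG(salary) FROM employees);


Subquery: AVG(salary) = 76250.0
Filtering: salary > 76250.0
  Vic (120000) -> MATCH
  Pete (90000) -> MATCH
  Karen (110000) -> MATCH
  Bob (90000) -> MATCH


4 rows:
Vic, 120000
Pete, 90000
Karen, 110000
Bob, 90000


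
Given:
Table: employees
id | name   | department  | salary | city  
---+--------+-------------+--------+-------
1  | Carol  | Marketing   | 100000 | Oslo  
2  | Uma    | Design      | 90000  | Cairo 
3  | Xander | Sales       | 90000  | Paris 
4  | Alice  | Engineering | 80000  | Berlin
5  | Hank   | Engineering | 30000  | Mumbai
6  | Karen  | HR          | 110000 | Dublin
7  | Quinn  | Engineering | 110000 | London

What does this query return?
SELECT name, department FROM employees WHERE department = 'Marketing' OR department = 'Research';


Filtering: department = 'Marketing' OR 'Research'
Matching: 1 rows

1 rows:
Carol, Marketing


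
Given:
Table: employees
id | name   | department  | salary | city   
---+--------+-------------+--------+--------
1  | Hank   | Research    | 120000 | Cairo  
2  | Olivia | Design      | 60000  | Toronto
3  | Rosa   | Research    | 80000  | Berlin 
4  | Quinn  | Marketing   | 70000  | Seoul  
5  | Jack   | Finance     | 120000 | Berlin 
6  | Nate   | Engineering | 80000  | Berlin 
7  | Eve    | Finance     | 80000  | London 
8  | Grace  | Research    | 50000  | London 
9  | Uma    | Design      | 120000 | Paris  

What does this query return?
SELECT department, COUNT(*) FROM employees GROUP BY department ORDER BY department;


Assigning each row to its department group:
  Hank -> Research
  Olivia -> Design
  Rosa -> Research
  Quinn -> Marketing
  Jack -> Finance
  Nate -> Engineering
  Eve -> Finance
  Grace -> Research
  Uma -> Design


5 groups:
Design, 2
Engineering, 1
Finance, 2
Marketing, 1
Research, 3


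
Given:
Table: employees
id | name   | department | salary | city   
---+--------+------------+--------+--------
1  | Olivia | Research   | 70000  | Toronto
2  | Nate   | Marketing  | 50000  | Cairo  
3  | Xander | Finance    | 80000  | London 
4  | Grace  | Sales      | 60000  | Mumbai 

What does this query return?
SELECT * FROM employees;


SELECT * returns all 4 rows with all columns

4 rows:
1, Olivia, Research, 70000, Toronto
2, Nate, Marketing, 50000, Cairo
3, Xander, Finance, 80000, London
4, Grace, Sales, 60000, Mumbai


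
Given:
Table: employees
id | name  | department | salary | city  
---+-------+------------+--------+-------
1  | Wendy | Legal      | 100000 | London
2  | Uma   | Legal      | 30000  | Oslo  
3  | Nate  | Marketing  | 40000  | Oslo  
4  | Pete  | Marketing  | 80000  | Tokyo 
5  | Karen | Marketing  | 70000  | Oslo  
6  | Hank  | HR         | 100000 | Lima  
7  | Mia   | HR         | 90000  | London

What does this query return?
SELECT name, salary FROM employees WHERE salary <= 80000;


Filtering: salary <= 80000
Matching: 4 rows

4 rows:
Uma, 30000
Nate, 40000
Pete, 80000
Karen, 70000


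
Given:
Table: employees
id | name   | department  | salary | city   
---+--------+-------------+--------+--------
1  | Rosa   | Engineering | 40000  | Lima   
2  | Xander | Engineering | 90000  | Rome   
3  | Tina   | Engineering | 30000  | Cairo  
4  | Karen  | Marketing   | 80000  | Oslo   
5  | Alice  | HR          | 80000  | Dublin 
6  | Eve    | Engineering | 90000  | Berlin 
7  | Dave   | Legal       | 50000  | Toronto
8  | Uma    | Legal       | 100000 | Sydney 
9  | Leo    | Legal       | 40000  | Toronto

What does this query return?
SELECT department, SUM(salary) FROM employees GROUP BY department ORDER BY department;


Summing salary within each department:
  Engineering: 40000 + 90000 + 30000 + 90000 = 250000
  HR: 80000 = 80000
  Legal: 50000 + 100000 + 40000 = 190000
  Marketing: 80000 = 80000


4 groups:
Engineering, 250000
HR, 80000
Legal, 190000
Marketing, 80000


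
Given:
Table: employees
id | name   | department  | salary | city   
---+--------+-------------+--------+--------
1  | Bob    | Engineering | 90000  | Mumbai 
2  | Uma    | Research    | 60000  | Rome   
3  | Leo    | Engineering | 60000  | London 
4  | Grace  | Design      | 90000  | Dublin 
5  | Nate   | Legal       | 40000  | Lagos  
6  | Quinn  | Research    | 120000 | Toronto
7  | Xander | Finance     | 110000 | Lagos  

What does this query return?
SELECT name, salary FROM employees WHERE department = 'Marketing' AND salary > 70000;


Filtering: department = 'Marketing' AND salary > 70000
Matching: 0 rows

Empty result set (0 rows)


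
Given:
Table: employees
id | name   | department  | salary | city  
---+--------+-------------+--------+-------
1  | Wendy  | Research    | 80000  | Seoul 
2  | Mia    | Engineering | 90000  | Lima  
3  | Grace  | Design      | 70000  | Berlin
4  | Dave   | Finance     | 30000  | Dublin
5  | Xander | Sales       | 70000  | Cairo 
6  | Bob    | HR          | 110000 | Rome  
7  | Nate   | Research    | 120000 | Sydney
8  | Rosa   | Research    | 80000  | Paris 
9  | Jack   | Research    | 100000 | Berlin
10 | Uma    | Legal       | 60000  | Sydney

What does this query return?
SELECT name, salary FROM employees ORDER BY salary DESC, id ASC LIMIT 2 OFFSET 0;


Sort by salary DESC (id ASC tiebreak), then skip 0 and take 2
Rows 1 through 2

2 rows:
Nate, 120000
Bob, 110000


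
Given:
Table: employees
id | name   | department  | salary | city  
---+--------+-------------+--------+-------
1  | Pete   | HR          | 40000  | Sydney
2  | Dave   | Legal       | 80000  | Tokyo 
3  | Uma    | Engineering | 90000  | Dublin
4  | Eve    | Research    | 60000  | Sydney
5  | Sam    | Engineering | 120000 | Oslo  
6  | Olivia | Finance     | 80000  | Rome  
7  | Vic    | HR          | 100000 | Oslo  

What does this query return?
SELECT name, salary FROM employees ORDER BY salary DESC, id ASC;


Sorting by salary DESC, then id ASC for ties

7 rows:
Sam, 120000
Vic, 100000
Uma, 90000
Dave, 80000
Olivia, 80000
Eve, 60000
Pete, 40000


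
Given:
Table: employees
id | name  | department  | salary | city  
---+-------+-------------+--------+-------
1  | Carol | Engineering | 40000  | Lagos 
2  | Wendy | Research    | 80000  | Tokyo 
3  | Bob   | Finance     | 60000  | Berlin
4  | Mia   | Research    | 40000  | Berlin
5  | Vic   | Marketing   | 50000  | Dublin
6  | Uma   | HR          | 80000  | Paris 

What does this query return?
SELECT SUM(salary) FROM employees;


SUM(salary) = 40000 + 80000 + 60000 + 40000 + 50000 + 80000 = 350000

350000


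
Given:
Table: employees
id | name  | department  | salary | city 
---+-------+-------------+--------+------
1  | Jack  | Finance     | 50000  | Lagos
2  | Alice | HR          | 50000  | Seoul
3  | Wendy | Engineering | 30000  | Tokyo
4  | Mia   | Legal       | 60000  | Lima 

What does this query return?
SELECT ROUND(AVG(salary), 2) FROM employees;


SUM(salary) = 190000
COUNT = 4
ROUND(AVG, 2) = ROUND(190000 / 4, 2) = 47500.0

47500.0


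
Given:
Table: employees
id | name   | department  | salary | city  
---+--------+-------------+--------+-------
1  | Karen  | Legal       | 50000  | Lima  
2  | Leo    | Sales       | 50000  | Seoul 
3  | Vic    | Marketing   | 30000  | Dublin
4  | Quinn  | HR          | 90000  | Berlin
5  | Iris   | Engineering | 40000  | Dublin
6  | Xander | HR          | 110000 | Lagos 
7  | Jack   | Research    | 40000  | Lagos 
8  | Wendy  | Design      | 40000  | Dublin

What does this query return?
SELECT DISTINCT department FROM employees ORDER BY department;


All 'department' values (row order): Legal, Sales, Marketing, HR, Engineering, HR, Research, Design
Removing duplicates leaves 7 unique value(s).

7 values:
Design
Engineering
HR
Legal
Marketing
Research
Sales


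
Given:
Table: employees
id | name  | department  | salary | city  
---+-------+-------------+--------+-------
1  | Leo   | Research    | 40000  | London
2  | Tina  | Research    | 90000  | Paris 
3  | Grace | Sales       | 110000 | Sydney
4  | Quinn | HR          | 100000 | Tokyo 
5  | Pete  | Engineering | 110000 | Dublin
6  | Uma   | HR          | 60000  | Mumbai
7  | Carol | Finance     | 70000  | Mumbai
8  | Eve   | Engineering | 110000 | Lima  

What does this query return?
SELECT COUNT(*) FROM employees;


COUNT(*) counts all rows

8


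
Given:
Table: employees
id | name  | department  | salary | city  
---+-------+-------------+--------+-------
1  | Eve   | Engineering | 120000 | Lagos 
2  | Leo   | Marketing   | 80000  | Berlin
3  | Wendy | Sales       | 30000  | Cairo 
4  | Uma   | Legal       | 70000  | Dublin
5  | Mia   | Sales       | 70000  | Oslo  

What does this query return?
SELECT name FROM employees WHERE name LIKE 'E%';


LIKE 'E%' matches names starting with 'E'
Matching: 1

1 rows:
Eve


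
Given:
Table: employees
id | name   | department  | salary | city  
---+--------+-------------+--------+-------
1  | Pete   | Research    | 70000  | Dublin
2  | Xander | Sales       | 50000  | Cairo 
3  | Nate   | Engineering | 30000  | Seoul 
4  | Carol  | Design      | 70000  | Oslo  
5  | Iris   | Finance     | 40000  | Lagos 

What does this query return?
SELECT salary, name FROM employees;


Projecting columns: salary, name

5 rows:
70000, Pete
50000, Xander
30000, Nate
70000, Carol
40000, Iris


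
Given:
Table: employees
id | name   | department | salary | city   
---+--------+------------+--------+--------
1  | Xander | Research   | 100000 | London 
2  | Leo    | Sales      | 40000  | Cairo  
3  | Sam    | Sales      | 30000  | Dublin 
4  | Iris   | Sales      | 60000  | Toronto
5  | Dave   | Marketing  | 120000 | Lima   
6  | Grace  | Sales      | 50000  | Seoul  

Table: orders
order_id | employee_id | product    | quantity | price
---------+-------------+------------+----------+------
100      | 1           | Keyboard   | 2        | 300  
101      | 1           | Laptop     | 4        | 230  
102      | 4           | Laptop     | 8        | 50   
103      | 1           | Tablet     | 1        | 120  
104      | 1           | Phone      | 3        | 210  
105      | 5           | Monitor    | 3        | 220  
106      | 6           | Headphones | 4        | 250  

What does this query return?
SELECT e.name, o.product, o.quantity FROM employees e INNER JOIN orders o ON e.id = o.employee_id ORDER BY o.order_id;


Joining employees.id = orders.employee_id:
  employee Xander (id=1) -> order Keyboard
  employee Xander (id=1) -> order Laptop
  employee Iris (id=4) -> order Laptop
  employee Xander (id=1) -> order Tablet
  employee Xander (id=1) -> order Phone
  employee Dave (id=5) -> order Monitor
  employee Grace (id=6) -> order Headphones


7 rows:
Xander, Keyboard, 2
Xander, Laptop, 4
Iris, Laptop, 8
Xander, Tablet, 1
Xander, Phone, 3
Dave, Monitor, 3
Grace, Headphones, 4


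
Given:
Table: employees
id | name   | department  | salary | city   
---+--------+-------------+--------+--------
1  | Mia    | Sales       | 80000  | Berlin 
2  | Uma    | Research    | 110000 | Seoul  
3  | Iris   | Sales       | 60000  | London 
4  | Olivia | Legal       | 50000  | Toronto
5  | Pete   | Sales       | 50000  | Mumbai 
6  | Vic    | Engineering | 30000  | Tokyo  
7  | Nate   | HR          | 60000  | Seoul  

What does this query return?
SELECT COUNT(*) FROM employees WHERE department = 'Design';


Counting rows where department = 'Design'


0


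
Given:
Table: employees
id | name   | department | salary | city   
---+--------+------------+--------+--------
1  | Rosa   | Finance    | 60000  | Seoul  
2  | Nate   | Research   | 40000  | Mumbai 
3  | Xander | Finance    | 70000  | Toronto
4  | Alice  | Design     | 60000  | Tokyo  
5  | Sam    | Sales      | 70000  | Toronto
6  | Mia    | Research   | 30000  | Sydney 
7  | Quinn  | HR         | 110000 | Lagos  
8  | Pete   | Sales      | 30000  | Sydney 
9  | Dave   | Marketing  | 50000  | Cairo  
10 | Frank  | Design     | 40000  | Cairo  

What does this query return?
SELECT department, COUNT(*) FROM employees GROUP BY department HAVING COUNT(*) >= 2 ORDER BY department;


Groups with count >= 2:
  Design: 2 -> PASS
  Finance: 2 -> PASS
  Research: 2 -> PASS
  Sales: 2 -> PASS
  HR: 1 -> filtered out
  Marketing: 1 -> filtered out


4 groups:
Design, 2
Finance, 2
Research, 2
Sales, 2


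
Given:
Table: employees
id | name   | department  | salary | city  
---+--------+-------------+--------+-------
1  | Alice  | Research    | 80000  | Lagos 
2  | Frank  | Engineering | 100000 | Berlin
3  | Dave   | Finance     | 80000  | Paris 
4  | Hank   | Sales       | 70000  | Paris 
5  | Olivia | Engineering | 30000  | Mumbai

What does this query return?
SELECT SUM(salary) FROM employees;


SUM(salary) = 80000 + 100000 + 80000 + 70000 + 30000 = 360000

360000


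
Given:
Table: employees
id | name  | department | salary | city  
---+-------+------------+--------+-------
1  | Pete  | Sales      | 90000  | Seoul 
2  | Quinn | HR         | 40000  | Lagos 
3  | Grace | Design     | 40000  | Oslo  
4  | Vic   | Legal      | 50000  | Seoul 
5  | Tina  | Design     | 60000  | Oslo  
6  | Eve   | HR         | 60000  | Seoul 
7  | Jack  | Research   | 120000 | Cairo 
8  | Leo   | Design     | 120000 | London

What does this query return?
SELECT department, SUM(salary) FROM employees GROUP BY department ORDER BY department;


Summing salary within each department:
  Design: 40000 + 60000 + 120000 = 220000
  HR: 40000 + 60000 = 100000
  Legal: 50000 = 50000
  Research: 120000 = 120000
  Sales: 90000 = 90000


5 groups:
Design, 220000
HR, 100000
Legal, 50000
Research, 120000
Sales, 90000


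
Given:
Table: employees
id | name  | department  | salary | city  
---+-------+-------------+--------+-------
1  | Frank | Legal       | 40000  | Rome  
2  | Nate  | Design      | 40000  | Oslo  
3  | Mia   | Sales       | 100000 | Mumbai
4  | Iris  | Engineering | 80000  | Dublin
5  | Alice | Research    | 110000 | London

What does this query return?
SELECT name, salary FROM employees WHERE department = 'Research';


Filtering: department = 'Research'
Matching rows: 1

1 rows:
Alice, 110000


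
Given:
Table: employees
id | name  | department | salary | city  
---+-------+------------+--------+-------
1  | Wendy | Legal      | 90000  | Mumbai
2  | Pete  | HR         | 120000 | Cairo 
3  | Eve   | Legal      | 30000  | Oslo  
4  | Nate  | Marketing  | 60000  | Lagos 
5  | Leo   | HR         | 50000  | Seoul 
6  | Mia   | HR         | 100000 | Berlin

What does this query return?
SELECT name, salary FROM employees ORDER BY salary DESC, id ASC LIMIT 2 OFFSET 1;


Sort by salary DESC (id ASC tiebreak), then skip 1 and take 2
Rows 2 through 3

2 rows:
Mia, 100000
Wendy, 90000


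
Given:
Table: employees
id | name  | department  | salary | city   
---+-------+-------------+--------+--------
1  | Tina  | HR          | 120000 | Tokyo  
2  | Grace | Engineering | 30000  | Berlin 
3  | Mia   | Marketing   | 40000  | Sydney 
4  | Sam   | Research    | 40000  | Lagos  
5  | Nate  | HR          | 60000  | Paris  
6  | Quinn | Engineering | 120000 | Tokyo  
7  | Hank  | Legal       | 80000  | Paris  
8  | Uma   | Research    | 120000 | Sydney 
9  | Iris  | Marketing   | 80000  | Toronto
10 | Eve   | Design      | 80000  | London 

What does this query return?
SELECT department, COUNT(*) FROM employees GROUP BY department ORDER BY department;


Assigning each row to its department group:
  Tina -> HR
  Grace -> Engineering
  Mia -> Marketing
  Sam -> Research
  Nate -> HR
  Quinn -> Engineering
  Hank -> Legal
  Uma -> Research
  Iris -> Marketing
  Eve -> Design


6 groups:
Design, 1
Engineering, 2
HR, 2
Legal, 1
Marketing, 2
Research, 2


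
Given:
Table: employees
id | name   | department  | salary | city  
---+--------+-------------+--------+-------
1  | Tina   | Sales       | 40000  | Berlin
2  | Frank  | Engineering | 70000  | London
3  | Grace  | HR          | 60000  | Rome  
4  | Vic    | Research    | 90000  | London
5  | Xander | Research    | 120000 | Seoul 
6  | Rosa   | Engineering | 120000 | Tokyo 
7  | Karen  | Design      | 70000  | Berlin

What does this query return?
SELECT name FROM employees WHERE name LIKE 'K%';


LIKE 'K%' matches names starting with 'K'
Matching: 1

1 rows:
Karen


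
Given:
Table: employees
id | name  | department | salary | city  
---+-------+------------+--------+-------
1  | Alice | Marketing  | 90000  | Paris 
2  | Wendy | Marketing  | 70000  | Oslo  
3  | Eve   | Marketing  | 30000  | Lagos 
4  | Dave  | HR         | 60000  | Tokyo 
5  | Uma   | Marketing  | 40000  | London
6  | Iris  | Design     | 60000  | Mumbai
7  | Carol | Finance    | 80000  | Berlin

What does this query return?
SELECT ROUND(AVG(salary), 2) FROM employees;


SUM(salary) = 430000
COUNT = 7
ROUND(AVG, 2) = ROUND(430000 / 7, 2) = 61428.57

61428.57


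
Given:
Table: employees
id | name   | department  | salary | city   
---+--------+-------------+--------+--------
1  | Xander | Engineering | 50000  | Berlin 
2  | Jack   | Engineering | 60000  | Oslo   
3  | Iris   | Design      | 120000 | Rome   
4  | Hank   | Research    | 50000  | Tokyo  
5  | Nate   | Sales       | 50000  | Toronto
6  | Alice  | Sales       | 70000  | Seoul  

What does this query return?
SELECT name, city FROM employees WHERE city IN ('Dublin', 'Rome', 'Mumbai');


Filtering: city IN ('Dublin', 'Rome', 'Mumbai')
Matching: 1 rows

1 rows:
Iris, Rome


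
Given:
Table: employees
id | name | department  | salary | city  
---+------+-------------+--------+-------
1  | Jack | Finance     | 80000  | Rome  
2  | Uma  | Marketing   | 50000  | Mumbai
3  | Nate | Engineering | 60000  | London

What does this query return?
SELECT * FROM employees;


SELECT * returns all 3 rows with all columns

3 rows:
1, Jack, Finance, 80000, Rome
2, Uma, Marketing, 50000, Mumbai
3, Nate, Engineering, 60000, London


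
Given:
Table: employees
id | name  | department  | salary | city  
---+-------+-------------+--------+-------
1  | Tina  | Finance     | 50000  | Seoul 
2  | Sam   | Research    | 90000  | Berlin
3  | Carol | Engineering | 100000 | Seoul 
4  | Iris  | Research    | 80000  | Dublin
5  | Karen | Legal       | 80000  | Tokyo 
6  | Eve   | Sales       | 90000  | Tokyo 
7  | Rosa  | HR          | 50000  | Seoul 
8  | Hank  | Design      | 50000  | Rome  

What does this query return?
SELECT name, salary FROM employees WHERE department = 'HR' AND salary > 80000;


Filtering: department = 'HR' AND salary > 80000
Matching: 0 rows

Empty result set (0 rows)


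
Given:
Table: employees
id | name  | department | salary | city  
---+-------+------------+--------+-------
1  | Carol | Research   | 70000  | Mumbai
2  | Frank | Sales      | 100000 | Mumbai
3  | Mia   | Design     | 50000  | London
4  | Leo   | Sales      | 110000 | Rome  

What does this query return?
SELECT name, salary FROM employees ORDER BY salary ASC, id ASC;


Sorting by salary ASC, then id ASC for ties

4 rows:
Mia, 50000
Carol, 70000
Frank, 100000
Leo, 110000


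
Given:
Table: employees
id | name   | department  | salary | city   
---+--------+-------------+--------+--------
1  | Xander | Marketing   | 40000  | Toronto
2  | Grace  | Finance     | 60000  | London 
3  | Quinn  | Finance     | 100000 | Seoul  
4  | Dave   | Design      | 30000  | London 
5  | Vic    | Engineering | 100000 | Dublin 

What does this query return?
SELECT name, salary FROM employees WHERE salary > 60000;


Filtering: salary > 60000
Matching: 2 rows

2 rows:
Quinn, 100000
Vic, 100000


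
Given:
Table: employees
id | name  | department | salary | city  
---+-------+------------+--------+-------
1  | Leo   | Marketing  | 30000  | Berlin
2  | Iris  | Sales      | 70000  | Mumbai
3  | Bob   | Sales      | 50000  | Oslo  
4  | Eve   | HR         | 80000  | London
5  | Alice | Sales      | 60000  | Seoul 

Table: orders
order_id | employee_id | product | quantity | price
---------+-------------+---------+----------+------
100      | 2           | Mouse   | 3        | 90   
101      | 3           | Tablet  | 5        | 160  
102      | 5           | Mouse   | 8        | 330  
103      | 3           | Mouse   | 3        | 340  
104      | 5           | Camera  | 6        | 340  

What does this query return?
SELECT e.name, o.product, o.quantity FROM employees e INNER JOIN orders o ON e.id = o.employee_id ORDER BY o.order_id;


Joining employees.id = orders.employee_id:
  employee Iris (id=2) -> order Mouse
  employee Bob (id=3) -> order Tablet
  employee Alice (id=5) -> order Mouse
  employee Bob (id=3) -> order Mouse
  employee Alice (id=5) -> order Camera


5 rows:
Iris, Mouse, 3
Bob, Tablet, 5
Alice, Mouse, 8
Bob, Mouse, 3
Alice, Camera, 6


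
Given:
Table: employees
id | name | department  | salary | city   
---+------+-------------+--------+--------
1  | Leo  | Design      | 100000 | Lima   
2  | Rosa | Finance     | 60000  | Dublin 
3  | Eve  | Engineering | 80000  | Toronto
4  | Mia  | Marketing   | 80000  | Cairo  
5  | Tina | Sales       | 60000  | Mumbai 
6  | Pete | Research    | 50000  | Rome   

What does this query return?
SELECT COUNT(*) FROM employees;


COUNT(*) counts all rows

6


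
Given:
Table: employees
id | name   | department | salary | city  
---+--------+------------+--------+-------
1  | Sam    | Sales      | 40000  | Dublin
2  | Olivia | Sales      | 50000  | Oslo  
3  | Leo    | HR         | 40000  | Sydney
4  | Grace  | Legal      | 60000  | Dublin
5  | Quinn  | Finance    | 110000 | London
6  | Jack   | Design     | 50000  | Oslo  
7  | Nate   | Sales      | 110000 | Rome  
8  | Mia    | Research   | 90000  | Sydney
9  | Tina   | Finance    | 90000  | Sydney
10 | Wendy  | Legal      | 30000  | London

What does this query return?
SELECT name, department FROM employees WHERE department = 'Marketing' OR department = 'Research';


Filtering: department = 'Marketing' OR 'Research'
Matching: 1 rows

1 rows:
Mia, Research


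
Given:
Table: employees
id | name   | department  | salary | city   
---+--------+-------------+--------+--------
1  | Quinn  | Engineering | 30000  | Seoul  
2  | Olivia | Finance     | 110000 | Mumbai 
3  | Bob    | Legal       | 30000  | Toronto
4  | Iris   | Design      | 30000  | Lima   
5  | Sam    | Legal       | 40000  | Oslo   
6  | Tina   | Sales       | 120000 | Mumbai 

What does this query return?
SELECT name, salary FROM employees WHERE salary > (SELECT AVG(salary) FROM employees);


Subquery: AVG(salary) = 60000.0
Filtering: salary > 60000.0
  Olivia (110000) -> MATCH
  Tina (120000) -> MATCH


2 rows:
Olivia, 110000
Tina, 120000


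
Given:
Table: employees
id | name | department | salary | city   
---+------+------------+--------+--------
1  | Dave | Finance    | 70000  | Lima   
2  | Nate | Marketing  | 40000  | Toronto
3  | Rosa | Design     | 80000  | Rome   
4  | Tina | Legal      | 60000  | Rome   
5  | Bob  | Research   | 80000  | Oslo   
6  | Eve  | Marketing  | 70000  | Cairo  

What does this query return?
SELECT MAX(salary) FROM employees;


Salaries: 70000, 40000, 80000, 60000, 80000, 70000
MAX = 80000

80000


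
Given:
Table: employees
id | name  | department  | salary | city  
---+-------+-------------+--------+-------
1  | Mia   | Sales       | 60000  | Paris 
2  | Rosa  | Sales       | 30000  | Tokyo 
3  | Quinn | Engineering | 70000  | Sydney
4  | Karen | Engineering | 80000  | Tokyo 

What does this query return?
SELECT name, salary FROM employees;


Projecting columns: name, salary

4 rows:
Mia, 60000
Rosa, 30000
Quinn, 70000
Karen, 80000


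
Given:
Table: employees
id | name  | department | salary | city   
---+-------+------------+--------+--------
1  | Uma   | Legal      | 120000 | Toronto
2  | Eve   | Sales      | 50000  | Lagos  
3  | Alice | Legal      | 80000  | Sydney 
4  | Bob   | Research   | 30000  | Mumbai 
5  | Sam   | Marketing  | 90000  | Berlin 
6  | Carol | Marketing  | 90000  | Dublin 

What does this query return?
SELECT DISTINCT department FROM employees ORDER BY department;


All 'department' values (row order): Legal, Sales, Legal, Research, Marketing, Marketing
Removing duplicates leaves 4 unique value(s).

4 values:
Legal
Marketing
Research
Sales


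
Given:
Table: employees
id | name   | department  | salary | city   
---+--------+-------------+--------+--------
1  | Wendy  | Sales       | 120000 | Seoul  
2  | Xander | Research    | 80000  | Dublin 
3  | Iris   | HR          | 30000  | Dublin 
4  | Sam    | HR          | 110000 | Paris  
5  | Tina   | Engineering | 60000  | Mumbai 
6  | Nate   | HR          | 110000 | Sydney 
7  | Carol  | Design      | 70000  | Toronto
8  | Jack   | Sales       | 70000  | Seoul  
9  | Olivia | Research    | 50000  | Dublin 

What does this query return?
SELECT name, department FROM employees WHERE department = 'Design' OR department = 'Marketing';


Filtering: department = 'Design' OR 'Marketing'
Matching: 1 rows

1 rows:
Carol, Design


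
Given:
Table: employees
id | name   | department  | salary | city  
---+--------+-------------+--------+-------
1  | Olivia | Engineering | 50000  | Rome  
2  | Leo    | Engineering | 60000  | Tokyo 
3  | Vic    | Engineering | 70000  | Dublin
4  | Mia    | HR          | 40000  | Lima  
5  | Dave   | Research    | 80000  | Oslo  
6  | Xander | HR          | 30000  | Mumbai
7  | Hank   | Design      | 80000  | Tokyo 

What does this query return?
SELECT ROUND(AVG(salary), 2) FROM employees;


SUM(salary) = 410000
COUNT = 7
ROUND(AVG, 2) = ROUND(410000 / 7, 2) = 58571.43

58571.43


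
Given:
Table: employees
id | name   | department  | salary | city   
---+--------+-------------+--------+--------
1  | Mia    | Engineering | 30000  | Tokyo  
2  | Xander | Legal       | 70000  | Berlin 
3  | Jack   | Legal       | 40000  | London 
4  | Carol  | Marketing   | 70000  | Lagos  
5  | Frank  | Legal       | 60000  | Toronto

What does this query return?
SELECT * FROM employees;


SELECT * returns all 5 rows with all columns

5 rows:
1, Mia, Engineering, 30000, Tokyo
2, Xander, Legal, 70000, Berlin
3, Jack, Legal, 40000, London
4, Carol, Marketing, 70000, Lagos
5, Frank, Legal, 60000, Toronto


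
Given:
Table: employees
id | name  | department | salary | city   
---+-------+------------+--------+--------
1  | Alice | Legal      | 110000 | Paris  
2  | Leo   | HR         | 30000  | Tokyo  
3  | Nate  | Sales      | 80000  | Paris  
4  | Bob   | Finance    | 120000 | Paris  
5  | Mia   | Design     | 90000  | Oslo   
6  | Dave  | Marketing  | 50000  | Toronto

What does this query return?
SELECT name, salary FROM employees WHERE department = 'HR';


Filtering: department = 'HR'
Matching rows: 1

1 rows:
Leo, 30000


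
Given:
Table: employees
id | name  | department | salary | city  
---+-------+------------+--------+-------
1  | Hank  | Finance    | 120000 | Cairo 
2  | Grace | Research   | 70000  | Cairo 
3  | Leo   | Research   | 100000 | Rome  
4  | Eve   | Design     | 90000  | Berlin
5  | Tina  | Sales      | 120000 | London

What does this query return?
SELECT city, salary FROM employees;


Projecting columns: city, salary

5 rows:
Cairo, 120000
Cairo, 70000
Rome, 100000
Berlin, 90000
London, 120000


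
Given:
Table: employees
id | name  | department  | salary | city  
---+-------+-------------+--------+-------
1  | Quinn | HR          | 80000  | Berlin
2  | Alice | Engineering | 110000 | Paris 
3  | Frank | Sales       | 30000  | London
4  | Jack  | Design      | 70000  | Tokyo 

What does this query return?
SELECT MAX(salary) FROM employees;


Salaries: 80000, 110000, 30000, 70000
MAX = 110000

110000


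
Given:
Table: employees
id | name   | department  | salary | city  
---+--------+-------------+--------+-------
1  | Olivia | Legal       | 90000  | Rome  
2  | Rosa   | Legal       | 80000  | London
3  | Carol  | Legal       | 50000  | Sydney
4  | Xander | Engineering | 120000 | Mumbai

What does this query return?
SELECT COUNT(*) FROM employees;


COUNT(*) counts all rows

4


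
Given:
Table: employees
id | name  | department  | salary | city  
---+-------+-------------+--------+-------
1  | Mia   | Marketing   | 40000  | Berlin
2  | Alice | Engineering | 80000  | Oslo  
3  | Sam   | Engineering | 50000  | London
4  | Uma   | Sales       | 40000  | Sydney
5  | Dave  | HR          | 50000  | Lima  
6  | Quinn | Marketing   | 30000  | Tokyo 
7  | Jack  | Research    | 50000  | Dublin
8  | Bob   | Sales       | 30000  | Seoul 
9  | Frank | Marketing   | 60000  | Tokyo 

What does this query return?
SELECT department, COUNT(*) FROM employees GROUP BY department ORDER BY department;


Assigning each row to its department group:
  Mia -> Marketing
  Alice -> Engineering
  Sam -> Engineering
  Uma -> Sales
  Dave -> HR
  Quinn -> Marketing
  Jack -> Research
  Bob -> Sales
  Frank -> Marketing


5 groups:
Engineering, 2
HR, 1
Marketing, 3
Research, 1
Sales, 2


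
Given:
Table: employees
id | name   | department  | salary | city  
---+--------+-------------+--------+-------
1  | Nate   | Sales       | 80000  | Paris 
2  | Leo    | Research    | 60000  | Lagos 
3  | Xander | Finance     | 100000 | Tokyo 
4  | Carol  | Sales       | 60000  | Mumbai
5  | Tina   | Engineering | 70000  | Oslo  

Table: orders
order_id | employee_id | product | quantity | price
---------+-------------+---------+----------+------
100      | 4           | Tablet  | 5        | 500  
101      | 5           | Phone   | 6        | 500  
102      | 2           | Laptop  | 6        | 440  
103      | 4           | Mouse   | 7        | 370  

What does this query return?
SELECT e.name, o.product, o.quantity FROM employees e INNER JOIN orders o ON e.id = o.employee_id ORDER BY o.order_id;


Joining employees.id = orders.employee_id:
  employee Carol (id=4) -> order Tablet
  employee Tina (id=5) -> order Phone
  employee Leo (id=2) -> order Laptop
  employee Carol (id=4) -> order Mouse


4 rows:
Carol, Tablet, 5
Tina, Phone, 6
Leo, Laptop, 6
Carol, Mouse, 7


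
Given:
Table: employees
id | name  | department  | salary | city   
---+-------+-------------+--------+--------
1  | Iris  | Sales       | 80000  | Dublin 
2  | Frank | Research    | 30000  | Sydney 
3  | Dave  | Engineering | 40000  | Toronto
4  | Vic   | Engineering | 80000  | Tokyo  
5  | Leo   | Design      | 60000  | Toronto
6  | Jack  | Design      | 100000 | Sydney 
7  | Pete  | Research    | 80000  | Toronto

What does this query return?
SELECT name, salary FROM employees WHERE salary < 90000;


Filtering: salary < 90000
Matching: 6 rows

6 rows:
Iris, 80000
Frank, 30000
Dave, 40000
Vic, 80000
Leo, 60000
Pete, 80000


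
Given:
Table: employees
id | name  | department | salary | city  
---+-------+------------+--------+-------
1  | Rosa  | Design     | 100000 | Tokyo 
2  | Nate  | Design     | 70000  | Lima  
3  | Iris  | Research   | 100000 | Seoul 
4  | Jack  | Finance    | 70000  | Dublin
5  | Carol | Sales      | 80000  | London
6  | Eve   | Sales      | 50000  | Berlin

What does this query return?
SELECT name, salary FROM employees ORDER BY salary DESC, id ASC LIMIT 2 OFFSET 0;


Sort by salary DESC (id ASC tiebreak), then skip 0 and take 2
Rows 1 through 2

2 rows:
Rosa, 100000
Iris, 100000
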